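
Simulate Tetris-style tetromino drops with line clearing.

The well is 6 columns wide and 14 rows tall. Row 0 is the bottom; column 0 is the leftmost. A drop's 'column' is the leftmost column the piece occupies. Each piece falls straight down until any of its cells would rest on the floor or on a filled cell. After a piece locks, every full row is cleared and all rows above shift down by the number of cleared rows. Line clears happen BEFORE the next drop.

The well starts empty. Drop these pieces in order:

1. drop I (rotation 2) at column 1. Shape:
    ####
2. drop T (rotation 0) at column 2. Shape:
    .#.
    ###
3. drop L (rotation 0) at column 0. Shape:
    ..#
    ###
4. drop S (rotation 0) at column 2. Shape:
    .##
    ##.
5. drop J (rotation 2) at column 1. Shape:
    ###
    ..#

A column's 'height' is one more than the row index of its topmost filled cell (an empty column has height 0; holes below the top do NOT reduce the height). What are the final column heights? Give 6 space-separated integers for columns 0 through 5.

Answer: 3 8 8 8 6 0

Derivation:
Drop 1: I rot2 at col 1 lands with bottom-row=0; cleared 0 line(s) (total 0); column heights now [0 1 1 1 1 0], max=1
Drop 2: T rot0 at col 2 lands with bottom-row=1; cleared 0 line(s) (total 0); column heights now [0 1 2 3 2 0], max=3
Drop 3: L rot0 at col 0 lands with bottom-row=2; cleared 0 line(s) (total 0); column heights now [3 3 4 3 2 0], max=4
Drop 4: S rot0 at col 2 lands with bottom-row=4; cleared 0 line(s) (total 0); column heights now [3 3 5 6 6 0], max=6
Drop 5: J rot2 at col 1 lands with bottom-row=6; cleared 0 line(s) (total 0); column heights now [3 8 8 8 6 0], max=8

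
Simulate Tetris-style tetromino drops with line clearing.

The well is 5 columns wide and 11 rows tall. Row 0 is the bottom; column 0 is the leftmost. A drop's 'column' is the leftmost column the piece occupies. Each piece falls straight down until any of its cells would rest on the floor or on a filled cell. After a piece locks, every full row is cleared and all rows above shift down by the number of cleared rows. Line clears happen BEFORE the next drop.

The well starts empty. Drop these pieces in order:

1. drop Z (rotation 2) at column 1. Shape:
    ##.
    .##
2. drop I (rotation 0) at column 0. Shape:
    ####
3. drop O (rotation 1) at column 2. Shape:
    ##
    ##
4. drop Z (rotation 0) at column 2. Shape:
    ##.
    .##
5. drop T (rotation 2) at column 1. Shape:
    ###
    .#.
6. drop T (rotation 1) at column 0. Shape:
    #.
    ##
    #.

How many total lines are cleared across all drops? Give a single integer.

Drop 1: Z rot2 at col 1 lands with bottom-row=0; cleared 0 line(s) (total 0); column heights now [0 2 2 1 0], max=2
Drop 2: I rot0 at col 0 lands with bottom-row=2; cleared 0 line(s) (total 0); column heights now [3 3 3 3 0], max=3
Drop 3: O rot1 at col 2 lands with bottom-row=3; cleared 0 line(s) (total 0); column heights now [3 3 5 5 0], max=5
Drop 4: Z rot0 at col 2 lands with bottom-row=5; cleared 0 line(s) (total 0); column heights now [3 3 7 7 6], max=7
Drop 5: T rot2 at col 1 lands with bottom-row=7; cleared 0 line(s) (total 0); column heights now [3 9 9 9 6], max=9
Drop 6: T rot1 at col 0 lands with bottom-row=8; cleared 0 line(s) (total 0); column heights now [11 10 9 9 6], max=11

Answer: 0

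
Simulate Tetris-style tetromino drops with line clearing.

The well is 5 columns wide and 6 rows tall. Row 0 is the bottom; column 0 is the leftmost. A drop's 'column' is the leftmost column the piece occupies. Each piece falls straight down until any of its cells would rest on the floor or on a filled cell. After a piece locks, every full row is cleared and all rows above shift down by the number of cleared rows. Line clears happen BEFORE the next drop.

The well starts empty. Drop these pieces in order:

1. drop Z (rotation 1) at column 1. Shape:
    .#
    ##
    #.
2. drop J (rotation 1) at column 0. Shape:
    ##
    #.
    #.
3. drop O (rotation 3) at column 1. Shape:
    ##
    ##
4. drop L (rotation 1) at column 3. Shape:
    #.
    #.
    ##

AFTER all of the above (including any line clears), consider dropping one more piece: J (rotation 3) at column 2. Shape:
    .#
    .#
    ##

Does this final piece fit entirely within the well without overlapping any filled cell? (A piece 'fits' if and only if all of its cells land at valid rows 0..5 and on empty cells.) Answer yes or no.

Drop 1: Z rot1 at col 1 lands with bottom-row=0; cleared 0 line(s) (total 0); column heights now [0 2 3 0 0], max=3
Drop 2: J rot1 at col 0 lands with bottom-row=0; cleared 0 line(s) (total 0); column heights now [3 3 3 0 0], max=3
Drop 3: O rot3 at col 1 lands with bottom-row=3; cleared 0 line(s) (total 0); column heights now [3 5 5 0 0], max=5
Drop 4: L rot1 at col 3 lands with bottom-row=0; cleared 0 line(s) (total 0); column heights now [3 5 5 3 1], max=5
Test piece J rot3 at col 2 (width 2): heights before test = [3 5 5 3 1]; fits = False

Answer: no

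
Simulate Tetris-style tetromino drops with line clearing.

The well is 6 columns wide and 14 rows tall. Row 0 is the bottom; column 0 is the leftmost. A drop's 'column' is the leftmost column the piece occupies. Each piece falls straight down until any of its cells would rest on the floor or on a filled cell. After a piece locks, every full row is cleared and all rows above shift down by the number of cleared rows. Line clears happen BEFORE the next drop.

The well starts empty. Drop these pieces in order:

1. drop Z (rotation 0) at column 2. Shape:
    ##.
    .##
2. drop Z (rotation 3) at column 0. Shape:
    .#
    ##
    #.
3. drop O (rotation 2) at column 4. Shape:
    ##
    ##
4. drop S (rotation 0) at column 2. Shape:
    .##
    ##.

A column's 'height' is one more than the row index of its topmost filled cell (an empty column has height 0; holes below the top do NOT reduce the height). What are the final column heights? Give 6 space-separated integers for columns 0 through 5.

Answer: 1 2 2 3 3 2

Derivation:
Drop 1: Z rot0 at col 2 lands with bottom-row=0; cleared 0 line(s) (total 0); column heights now [0 0 2 2 1 0], max=2
Drop 2: Z rot3 at col 0 lands with bottom-row=0; cleared 0 line(s) (total 0); column heights now [2 3 2 2 1 0], max=3
Drop 3: O rot2 at col 4 lands with bottom-row=1; cleared 1 line(s) (total 1); column heights now [1 2 0 1 2 2], max=2
Drop 4: S rot0 at col 2 lands with bottom-row=1; cleared 0 line(s) (total 1); column heights now [1 2 2 3 3 2], max=3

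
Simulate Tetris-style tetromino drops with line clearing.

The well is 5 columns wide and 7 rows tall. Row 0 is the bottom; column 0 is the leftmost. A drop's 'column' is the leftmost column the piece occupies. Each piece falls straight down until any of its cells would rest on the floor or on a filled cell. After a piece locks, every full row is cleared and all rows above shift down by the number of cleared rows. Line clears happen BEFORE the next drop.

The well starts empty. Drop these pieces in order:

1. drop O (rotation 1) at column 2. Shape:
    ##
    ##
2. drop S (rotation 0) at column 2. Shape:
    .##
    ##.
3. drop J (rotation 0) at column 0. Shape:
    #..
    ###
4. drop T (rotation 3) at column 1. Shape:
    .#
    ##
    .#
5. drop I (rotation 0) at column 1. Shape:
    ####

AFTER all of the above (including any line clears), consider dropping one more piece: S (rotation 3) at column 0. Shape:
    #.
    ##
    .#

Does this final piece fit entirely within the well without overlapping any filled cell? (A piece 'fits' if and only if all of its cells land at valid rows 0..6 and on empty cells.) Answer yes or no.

Drop 1: O rot1 at col 2 lands with bottom-row=0; cleared 0 line(s) (total 0); column heights now [0 0 2 2 0], max=2
Drop 2: S rot0 at col 2 lands with bottom-row=2; cleared 0 line(s) (total 0); column heights now [0 0 3 4 4], max=4
Drop 3: J rot0 at col 0 lands with bottom-row=3; cleared 1 line(s) (total 1); column heights now [4 0 3 3 0], max=4
Drop 4: T rot3 at col 1 lands with bottom-row=3; cleared 0 line(s) (total 1); column heights now [4 5 6 3 0], max=6
Drop 5: I rot0 at col 1 lands with bottom-row=6; cleared 0 line(s) (total 1); column heights now [4 7 7 7 7], max=7
Test piece S rot3 at col 0 (width 2): heights before test = [4 7 7 7 7]; fits = False

Answer: no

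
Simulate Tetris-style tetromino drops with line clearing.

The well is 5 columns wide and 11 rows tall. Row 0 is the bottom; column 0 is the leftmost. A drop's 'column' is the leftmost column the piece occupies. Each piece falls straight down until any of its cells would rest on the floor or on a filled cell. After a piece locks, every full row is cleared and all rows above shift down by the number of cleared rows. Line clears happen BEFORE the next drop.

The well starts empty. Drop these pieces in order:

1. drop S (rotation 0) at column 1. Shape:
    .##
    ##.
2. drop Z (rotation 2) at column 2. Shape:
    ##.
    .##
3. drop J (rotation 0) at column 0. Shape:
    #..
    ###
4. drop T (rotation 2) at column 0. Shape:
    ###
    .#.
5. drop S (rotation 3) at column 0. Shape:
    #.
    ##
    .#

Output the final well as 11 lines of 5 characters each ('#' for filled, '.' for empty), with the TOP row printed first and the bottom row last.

Drop 1: S rot0 at col 1 lands with bottom-row=0; cleared 0 line(s) (total 0); column heights now [0 1 2 2 0], max=2
Drop 2: Z rot2 at col 2 lands with bottom-row=2; cleared 0 line(s) (total 0); column heights now [0 1 4 4 3], max=4
Drop 3: J rot0 at col 0 lands with bottom-row=4; cleared 0 line(s) (total 0); column heights now [6 5 5 4 3], max=6
Drop 4: T rot2 at col 0 lands with bottom-row=5; cleared 0 line(s) (total 0); column heights now [7 7 7 4 3], max=7
Drop 5: S rot3 at col 0 lands with bottom-row=7; cleared 0 line(s) (total 0); column heights now [10 9 7 4 3], max=10

Answer: .....
#....
##...
.#...
###..
##...
###..
..##.
...##
..##.
.##..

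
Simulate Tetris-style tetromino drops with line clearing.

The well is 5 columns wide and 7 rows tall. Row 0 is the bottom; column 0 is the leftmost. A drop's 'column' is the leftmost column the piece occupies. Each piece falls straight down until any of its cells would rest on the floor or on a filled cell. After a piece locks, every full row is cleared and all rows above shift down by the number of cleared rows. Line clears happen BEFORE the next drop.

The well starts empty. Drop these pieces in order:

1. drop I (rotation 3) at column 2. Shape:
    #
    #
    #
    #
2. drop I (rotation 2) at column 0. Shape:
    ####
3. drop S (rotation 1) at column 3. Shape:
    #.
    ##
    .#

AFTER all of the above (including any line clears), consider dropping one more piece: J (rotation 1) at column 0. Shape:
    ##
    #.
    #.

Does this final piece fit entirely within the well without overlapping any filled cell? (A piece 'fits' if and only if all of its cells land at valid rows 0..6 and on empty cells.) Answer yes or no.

Answer: yes

Derivation:
Drop 1: I rot3 at col 2 lands with bottom-row=0; cleared 0 line(s) (total 0); column heights now [0 0 4 0 0], max=4
Drop 2: I rot2 at col 0 lands with bottom-row=4; cleared 0 line(s) (total 0); column heights now [5 5 5 5 0], max=5
Drop 3: S rot1 at col 3 lands with bottom-row=4; cleared 1 line(s) (total 1); column heights now [0 0 4 6 5], max=6
Test piece J rot1 at col 0 (width 2): heights before test = [0 0 4 6 5]; fits = True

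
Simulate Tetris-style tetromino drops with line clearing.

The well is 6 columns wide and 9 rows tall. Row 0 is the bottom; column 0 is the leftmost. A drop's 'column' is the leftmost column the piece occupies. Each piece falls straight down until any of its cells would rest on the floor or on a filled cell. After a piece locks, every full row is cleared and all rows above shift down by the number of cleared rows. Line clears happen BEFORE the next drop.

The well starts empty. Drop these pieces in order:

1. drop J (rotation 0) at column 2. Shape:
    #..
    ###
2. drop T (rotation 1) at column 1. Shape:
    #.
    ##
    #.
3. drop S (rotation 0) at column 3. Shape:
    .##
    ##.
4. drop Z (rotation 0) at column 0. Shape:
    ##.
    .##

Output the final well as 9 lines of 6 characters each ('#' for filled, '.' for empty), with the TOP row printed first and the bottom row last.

Answer: ......
......
......
##....
.##...
.#....
.##.##
.####.
..###.

Derivation:
Drop 1: J rot0 at col 2 lands with bottom-row=0; cleared 0 line(s) (total 0); column heights now [0 0 2 1 1 0], max=2
Drop 2: T rot1 at col 1 lands with bottom-row=1; cleared 0 line(s) (total 0); column heights now [0 4 3 1 1 0], max=4
Drop 3: S rot0 at col 3 lands with bottom-row=1; cleared 0 line(s) (total 0); column heights now [0 4 3 2 3 3], max=4
Drop 4: Z rot0 at col 0 lands with bottom-row=4; cleared 0 line(s) (total 0); column heights now [6 6 5 2 3 3], max=6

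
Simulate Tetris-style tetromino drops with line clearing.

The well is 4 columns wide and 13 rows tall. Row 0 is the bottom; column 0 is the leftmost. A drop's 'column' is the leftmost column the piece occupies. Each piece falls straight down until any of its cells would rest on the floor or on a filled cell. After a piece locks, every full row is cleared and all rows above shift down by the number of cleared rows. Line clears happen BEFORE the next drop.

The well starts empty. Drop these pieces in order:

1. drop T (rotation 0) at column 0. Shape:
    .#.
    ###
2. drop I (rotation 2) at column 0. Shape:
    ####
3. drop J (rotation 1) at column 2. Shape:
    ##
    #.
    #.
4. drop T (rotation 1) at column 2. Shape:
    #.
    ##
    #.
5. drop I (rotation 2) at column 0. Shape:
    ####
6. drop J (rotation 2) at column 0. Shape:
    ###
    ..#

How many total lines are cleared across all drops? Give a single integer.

Answer: 2

Derivation:
Drop 1: T rot0 at col 0 lands with bottom-row=0; cleared 0 line(s) (total 0); column heights now [1 2 1 0], max=2
Drop 2: I rot2 at col 0 lands with bottom-row=2; cleared 1 line(s) (total 1); column heights now [1 2 1 0], max=2
Drop 3: J rot1 at col 2 lands with bottom-row=1; cleared 0 line(s) (total 1); column heights now [1 2 4 4], max=4
Drop 4: T rot1 at col 2 lands with bottom-row=4; cleared 0 line(s) (total 1); column heights now [1 2 7 6], max=7
Drop 5: I rot2 at col 0 lands with bottom-row=7; cleared 1 line(s) (total 2); column heights now [1 2 7 6], max=7
Drop 6: J rot2 at col 0 lands with bottom-row=7; cleared 0 line(s) (total 2); column heights now [9 9 9 6], max=9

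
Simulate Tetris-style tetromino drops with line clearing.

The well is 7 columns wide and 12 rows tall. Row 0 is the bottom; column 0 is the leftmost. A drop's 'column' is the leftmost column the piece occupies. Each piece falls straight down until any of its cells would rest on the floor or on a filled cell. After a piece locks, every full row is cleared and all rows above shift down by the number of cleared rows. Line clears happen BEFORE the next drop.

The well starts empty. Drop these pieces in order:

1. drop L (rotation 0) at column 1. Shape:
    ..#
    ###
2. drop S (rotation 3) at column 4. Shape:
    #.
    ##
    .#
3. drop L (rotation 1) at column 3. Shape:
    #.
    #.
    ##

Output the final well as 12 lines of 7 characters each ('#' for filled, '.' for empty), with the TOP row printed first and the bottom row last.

Drop 1: L rot0 at col 1 lands with bottom-row=0; cleared 0 line(s) (total 0); column heights now [0 1 1 2 0 0 0], max=2
Drop 2: S rot3 at col 4 lands with bottom-row=0; cleared 0 line(s) (total 0); column heights now [0 1 1 2 3 2 0], max=3
Drop 3: L rot1 at col 3 lands with bottom-row=3; cleared 0 line(s) (total 0); column heights now [0 1 1 6 4 2 0], max=6

Answer: .......
.......
.......
.......
.......
.......
...#...
...#...
...##..
....#..
...###.
.###.#.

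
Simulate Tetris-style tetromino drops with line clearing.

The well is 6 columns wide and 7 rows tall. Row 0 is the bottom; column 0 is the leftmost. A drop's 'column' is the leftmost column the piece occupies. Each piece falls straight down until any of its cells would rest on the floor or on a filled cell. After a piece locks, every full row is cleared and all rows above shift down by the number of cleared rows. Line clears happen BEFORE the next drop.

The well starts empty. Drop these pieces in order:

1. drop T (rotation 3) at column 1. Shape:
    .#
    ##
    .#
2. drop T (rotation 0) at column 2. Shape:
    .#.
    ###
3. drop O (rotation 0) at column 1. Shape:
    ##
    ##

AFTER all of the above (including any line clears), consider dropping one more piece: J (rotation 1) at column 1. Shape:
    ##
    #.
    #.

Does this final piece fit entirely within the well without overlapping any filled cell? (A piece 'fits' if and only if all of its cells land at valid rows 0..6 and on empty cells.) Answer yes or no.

Answer: no

Derivation:
Drop 1: T rot3 at col 1 lands with bottom-row=0; cleared 0 line(s) (total 0); column heights now [0 2 3 0 0 0], max=3
Drop 2: T rot0 at col 2 lands with bottom-row=3; cleared 0 line(s) (total 0); column heights now [0 2 4 5 4 0], max=5
Drop 3: O rot0 at col 1 lands with bottom-row=4; cleared 0 line(s) (total 0); column heights now [0 6 6 5 4 0], max=6
Test piece J rot1 at col 1 (width 2): heights before test = [0 6 6 5 4 0]; fits = False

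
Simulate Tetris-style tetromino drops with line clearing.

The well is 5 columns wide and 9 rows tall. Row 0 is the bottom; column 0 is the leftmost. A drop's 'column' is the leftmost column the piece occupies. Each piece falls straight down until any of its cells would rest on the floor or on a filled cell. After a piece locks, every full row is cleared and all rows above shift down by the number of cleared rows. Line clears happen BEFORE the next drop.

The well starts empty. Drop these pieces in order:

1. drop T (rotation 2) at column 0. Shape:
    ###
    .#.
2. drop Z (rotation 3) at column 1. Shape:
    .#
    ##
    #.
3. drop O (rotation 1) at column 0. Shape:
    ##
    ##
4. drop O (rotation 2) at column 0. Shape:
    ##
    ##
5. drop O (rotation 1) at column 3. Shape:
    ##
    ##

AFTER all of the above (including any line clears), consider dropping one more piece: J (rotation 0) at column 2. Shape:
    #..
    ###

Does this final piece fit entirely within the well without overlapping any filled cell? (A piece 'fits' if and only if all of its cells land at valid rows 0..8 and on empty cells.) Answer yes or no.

Drop 1: T rot2 at col 0 lands with bottom-row=0; cleared 0 line(s) (total 0); column heights now [2 2 2 0 0], max=2
Drop 2: Z rot3 at col 1 lands with bottom-row=2; cleared 0 line(s) (total 0); column heights now [2 4 5 0 0], max=5
Drop 3: O rot1 at col 0 lands with bottom-row=4; cleared 0 line(s) (total 0); column heights now [6 6 5 0 0], max=6
Drop 4: O rot2 at col 0 lands with bottom-row=6; cleared 0 line(s) (total 0); column heights now [8 8 5 0 0], max=8
Drop 5: O rot1 at col 3 lands with bottom-row=0; cleared 1 line(s) (total 1); column heights now [7 7 4 1 1], max=7
Test piece J rot0 at col 2 (width 3): heights before test = [7 7 4 1 1]; fits = True

Answer: yes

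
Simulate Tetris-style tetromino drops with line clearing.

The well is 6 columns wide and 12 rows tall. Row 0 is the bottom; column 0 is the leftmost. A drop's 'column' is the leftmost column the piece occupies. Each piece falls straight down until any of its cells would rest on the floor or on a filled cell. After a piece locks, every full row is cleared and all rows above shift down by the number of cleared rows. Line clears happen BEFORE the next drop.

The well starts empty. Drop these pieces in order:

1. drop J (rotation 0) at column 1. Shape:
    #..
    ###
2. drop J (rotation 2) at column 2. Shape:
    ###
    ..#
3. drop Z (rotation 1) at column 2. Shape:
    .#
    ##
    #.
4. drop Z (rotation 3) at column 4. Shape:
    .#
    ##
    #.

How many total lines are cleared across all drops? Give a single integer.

Answer: 0

Derivation:
Drop 1: J rot0 at col 1 lands with bottom-row=0; cleared 0 line(s) (total 0); column heights now [0 2 1 1 0 0], max=2
Drop 2: J rot2 at col 2 lands with bottom-row=0; cleared 0 line(s) (total 0); column heights now [0 2 2 2 2 0], max=2
Drop 3: Z rot1 at col 2 lands with bottom-row=2; cleared 0 line(s) (total 0); column heights now [0 2 4 5 2 0], max=5
Drop 4: Z rot3 at col 4 lands with bottom-row=2; cleared 0 line(s) (total 0); column heights now [0 2 4 5 4 5], max=5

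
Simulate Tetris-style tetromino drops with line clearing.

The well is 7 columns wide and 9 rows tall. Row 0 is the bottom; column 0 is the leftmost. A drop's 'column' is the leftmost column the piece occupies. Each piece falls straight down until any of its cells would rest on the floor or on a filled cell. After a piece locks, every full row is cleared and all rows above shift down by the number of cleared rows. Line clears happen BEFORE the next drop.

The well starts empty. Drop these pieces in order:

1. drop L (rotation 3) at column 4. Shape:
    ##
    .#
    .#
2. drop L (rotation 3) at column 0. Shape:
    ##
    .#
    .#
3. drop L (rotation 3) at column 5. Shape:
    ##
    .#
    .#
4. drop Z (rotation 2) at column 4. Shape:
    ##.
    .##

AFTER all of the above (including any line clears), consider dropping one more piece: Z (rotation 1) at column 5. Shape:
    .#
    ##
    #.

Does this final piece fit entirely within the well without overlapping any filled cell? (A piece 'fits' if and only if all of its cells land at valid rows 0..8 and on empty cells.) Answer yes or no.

Answer: yes

Derivation:
Drop 1: L rot3 at col 4 lands with bottom-row=0; cleared 0 line(s) (total 0); column heights now [0 0 0 0 3 3 0], max=3
Drop 2: L rot3 at col 0 lands with bottom-row=0; cleared 0 line(s) (total 0); column heights now [3 3 0 0 3 3 0], max=3
Drop 3: L rot3 at col 5 lands with bottom-row=1; cleared 0 line(s) (total 0); column heights now [3 3 0 0 3 4 4], max=4
Drop 4: Z rot2 at col 4 lands with bottom-row=4; cleared 0 line(s) (total 0); column heights now [3 3 0 0 6 6 5], max=6
Test piece Z rot1 at col 5 (width 2): heights before test = [3 3 0 0 6 6 5]; fits = True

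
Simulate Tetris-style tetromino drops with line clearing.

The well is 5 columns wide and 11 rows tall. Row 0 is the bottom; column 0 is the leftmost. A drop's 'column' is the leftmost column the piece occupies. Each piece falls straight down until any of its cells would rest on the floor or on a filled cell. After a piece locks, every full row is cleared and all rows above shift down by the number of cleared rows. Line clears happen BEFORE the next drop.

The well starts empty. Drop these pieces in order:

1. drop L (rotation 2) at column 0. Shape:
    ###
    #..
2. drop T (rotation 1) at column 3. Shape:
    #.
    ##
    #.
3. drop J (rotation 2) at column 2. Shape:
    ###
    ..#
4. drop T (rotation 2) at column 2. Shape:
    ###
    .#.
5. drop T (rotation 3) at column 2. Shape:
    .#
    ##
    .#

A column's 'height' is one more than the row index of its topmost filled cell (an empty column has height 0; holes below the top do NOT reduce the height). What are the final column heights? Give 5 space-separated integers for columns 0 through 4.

Drop 1: L rot2 at col 0 lands with bottom-row=0; cleared 0 line(s) (total 0); column heights now [2 2 2 0 0], max=2
Drop 2: T rot1 at col 3 lands with bottom-row=0; cleared 1 line(s) (total 1); column heights now [1 0 0 2 0], max=2
Drop 3: J rot2 at col 2 lands with bottom-row=1; cleared 0 line(s) (total 1); column heights now [1 0 3 3 3], max=3
Drop 4: T rot2 at col 2 lands with bottom-row=3; cleared 0 line(s) (total 1); column heights now [1 0 5 5 5], max=5
Drop 5: T rot3 at col 2 lands with bottom-row=5; cleared 0 line(s) (total 1); column heights now [1 0 7 8 5], max=8

Answer: 1 0 7 8 5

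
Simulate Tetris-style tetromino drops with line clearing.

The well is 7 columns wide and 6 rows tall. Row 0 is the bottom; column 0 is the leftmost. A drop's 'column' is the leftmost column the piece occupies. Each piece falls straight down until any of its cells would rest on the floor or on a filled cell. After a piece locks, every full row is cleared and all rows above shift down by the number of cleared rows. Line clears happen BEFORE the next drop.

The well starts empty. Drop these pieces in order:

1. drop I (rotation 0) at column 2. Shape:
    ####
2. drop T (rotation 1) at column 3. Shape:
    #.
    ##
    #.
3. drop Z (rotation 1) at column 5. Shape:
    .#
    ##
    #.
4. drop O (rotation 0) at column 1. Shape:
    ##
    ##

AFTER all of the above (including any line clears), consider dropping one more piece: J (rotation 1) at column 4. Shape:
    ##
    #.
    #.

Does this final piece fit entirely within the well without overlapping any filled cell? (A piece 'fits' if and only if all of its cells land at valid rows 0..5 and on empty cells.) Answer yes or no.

Drop 1: I rot0 at col 2 lands with bottom-row=0; cleared 0 line(s) (total 0); column heights now [0 0 1 1 1 1 0], max=1
Drop 2: T rot1 at col 3 lands with bottom-row=1; cleared 0 line(s) (total 0); column heights now [0 0 1 4 3 1 0], max=4
Drop 3: Z rot1 at col 5 lands with bottom-row=1; cleared 0 line(s) (total 0); column heights now [0 0 1 4 3 3 4], max=4
Drop 4: O rot0 at col 1 lands with bottom-row=1; cleared 0 line(s) (total 0); column heights now [0 3 3 4 3 3 4], max=4
Test piece J rot1 at col 4 (width 2): heights before test = [0 3 3 4 3 3 4]; fits = True

Answer: yes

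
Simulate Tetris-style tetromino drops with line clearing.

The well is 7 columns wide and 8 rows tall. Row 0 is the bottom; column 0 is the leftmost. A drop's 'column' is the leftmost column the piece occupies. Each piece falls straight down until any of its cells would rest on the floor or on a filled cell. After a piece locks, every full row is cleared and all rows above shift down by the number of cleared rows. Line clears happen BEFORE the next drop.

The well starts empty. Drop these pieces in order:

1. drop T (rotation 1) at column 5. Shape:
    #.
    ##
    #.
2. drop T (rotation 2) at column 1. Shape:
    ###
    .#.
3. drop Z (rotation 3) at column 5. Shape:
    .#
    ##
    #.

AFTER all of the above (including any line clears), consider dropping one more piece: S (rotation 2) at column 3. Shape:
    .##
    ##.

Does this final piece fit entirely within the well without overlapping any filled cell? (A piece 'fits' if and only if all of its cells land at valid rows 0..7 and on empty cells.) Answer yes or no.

Drop 1: T rot1 at col 5 lands with bottom-row=0; cleared 0 line(s) (total 0); column heights now [0 0 0 0 0 3 2], max=3
Drop 2: T rot2 at col 1 lands with bottom-row=0; cleared 0 line(s) (total 0); column heights now [0 2 2 2 0 3 2], max=3
Drop 3: Z rot3 at col 5 lands with bottom-row=3; cleared 0 line(s) (total 0); column heights now [0 2 2 2 0 5 6], max=6
Test piece S rot2 at col 3 (width 3): heights before test = [0 2 2 2 0 5 6]; fits = True

Answer: yes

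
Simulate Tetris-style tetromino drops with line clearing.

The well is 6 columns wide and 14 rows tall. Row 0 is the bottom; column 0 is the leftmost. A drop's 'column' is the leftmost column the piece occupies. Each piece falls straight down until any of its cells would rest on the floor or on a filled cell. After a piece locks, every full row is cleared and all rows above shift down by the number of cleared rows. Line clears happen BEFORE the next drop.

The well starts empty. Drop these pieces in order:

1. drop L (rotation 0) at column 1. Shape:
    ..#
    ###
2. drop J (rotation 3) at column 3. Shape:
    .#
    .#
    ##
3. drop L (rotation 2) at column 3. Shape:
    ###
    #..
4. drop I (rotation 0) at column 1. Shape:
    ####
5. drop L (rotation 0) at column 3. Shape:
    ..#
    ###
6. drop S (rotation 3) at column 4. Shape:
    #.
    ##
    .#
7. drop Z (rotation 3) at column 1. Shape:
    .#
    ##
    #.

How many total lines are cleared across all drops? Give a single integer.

Drop 1: L rot0 at col 1 lands with bottom-row=0; cleared 0 line(s) (total 0); column heights now [0 1 1 2 0 0], max=2
Drop 2: J rot3 at col 3 lands with bottom-row=2; cleared 0 line(s) (total 0); column heights now [0 1 1 3 5 0], max=5
Drop 3: L rot2 at col 3 lands with bottom-row=4; cleared 0 line(s) (total 0); column heights now [0 1 1 6 6 6], max=6
Drop 4: I rot0 at col 1 lands with bottom-row=6; cleared 0 line(s) (total 0); column heights now [0 7 7 7 7 6], max=7
Drop 5: L rot0 at col 3 lands with bottom-row=7; cleared 0 line(s) (total 0); column heights now [0 7 7 8 8 9], max=9
Drop 6: S rot3 at col 4 lands with bottom-row=9; cleared 0 line(s) (total 0); column heights now [0 7 7 8 12 11], max=12
Drop 7: Z rot3 at col 1 lands with bottom-row=7; cleared 0 line(s) (total 0); column heights now [0 9 10 8 12 11], max=12

Answer: 0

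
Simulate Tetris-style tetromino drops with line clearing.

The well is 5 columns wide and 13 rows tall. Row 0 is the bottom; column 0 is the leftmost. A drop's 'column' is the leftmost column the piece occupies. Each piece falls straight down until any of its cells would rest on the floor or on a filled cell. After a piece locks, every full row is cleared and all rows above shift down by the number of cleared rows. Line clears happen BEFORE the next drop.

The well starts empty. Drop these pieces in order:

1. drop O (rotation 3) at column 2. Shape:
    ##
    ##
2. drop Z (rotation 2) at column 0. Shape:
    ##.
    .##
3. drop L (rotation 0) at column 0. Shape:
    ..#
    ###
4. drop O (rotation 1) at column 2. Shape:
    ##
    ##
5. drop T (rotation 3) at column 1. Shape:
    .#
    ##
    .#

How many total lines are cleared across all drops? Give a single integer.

Drop 1: O rot3 at col 2 lands with bottom-row=0; cleared 0 line(s) (total 0); column heights now [0 0 2 2 0], max=2
Drop 2: Z rot2 at col 0 lands with bottom-row=2; cleared 0 line(s) (total 0); column heights now [4 4 3 2 0], max=4
Drop 3: L rot0 at col 0 lands with bottom-row=4; cleared 0 line(s) (total 0); column heights now [5 5 6 2 0], max=6
Drop 4: O rot1 at col 2 lands with bottom-row=6; cleared 0 line(s) (total 0); column heights now [5 5 8 8 0], max=8
Drop 5: T rot3 at col 1 lands with bottom-row=8; cleared 0 line(s) (total 0); column heights now [5 10 11 8 0], max=11

Answer: 0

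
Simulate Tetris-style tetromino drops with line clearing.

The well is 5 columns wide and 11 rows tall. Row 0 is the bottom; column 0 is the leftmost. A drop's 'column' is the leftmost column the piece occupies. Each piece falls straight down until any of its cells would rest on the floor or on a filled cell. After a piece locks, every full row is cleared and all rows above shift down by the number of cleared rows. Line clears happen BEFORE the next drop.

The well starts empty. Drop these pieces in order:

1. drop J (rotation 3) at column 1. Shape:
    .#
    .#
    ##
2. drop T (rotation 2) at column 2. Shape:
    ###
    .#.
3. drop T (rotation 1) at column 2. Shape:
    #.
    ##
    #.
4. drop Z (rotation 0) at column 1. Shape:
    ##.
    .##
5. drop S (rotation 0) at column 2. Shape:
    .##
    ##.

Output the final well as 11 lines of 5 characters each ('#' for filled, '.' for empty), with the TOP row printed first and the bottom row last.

Answer: ...##
..##.
.##..
..##.
..#..
..##.
..#..
..###
..##.
..#..
.##..

Derivation:
Drop 1: J rot3 at col 1 lands with bottom-row=0; cleared 0 line(s) (total 0); column heights now [0 1 3 0 0], max=3
Drop 2: T rot2 at col 2 lands with bottom-row=2; cleared 0 line(s) (total 0); column heights now [0 1 4 4 4], max=4
Drop 3: T rot1 at col 2 lands with bottom-row=4; cleared 0 line(s) (total 0); column heights now [0 1 7 6 4], max=7
Drop 4: Z rot0 at col 1 lands with bottom-row=7; cleared 0 line(s) (total 0); column heights now [0 9 9 8 4], max=9
Drop 5: S rot0 at col 2 lands with bottom-row=9; cleared 0 line(s) (total 0); column heights now [0 9 10 11 11], max=11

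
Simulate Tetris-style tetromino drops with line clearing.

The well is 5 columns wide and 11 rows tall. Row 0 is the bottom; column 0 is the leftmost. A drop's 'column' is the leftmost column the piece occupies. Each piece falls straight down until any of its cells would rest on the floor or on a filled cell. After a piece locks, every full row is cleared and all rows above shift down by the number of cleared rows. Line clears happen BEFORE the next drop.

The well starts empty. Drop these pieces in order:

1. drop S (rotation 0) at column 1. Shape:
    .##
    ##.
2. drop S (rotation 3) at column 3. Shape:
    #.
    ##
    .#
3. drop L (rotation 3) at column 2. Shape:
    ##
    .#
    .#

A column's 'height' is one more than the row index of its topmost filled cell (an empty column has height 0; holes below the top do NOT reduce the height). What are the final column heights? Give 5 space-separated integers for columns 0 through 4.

Drop 1: S rot0 at col 1 lands with bottom-row=0; cleared 0 line(s) (total 0); column heights now [0 1 2 2 0], max=2
Drop 2: S rot3 at col 3 lands with bottom-row=1; cleared 0 line(s) (total 0); column heights now [0 1 2 4 3], max=4
Drop 3: L rot3 at col 2 lands with bottom-row=4; cleared 0 line(s) (total 0); column heights now [0 1 7 7 3], max=7

Answer: 0 1 7 7 3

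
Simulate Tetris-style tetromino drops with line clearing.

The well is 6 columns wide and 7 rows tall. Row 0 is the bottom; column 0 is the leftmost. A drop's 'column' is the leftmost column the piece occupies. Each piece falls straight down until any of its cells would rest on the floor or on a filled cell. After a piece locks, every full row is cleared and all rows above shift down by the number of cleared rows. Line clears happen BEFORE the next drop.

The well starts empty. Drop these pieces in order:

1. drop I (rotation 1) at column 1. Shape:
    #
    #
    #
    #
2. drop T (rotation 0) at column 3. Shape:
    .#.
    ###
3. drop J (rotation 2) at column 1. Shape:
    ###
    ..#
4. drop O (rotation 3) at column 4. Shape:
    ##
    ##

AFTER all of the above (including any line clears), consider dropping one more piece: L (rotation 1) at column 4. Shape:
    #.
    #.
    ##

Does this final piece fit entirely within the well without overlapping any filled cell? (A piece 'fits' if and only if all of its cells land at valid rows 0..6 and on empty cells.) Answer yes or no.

Answer: yes

Derivation:
Drop 1: I rot1 at col 1 lands with bottom-row=0; cleared 0 line(s) (total 0); column heights now [0 4 0 0 0 0], max=4
Drop 2: T rot0 at col 3 lands with bottom-row=0; cleared 0 line(s) (total 0); column heights now [0 4 0 1 2 1], max=4
Drop 3: J rot2 at col 1 lands with bottom-row=3; cleared 0 line(s) (total 0); column heights now [0 5 5 5 2 1], max=5
Drop 4: O rot3 at col 4 lands with bottom-row=2; cleared 0 line(s) (total 0); column heights now [0 5 5 5 4 4], max=5
Test piece L rot1 at col 4 (width 2): heights before test = [0 5 5 5 4 4]; fits = True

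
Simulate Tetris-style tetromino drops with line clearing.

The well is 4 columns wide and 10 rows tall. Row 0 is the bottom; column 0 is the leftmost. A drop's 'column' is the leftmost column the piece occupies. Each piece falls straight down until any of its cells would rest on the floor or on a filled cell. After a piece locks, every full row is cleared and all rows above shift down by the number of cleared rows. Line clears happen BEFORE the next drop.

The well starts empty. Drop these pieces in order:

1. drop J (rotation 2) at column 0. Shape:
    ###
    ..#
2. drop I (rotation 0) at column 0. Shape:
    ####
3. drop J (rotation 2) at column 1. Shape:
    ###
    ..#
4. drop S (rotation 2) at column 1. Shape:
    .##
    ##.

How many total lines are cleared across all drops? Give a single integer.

Answer: 2

Derivation:
Drop 1: J rot2 at col 0 lands with bottom-row=0; cleared 0 line(s) (total 0); column heights now [2 2 2 0], max=2
Drop 2: I rot0 at col 0 lands with bottom-row=2; cleared 1 line(s) (total 1); column heights now [2 2 2 0], max=2
Drop 3: J rot2 at col 1 lands with bottom-row=1; cleared 1 line(s) (total 2); column heights now [0 2 2 2], max=2
Drop 4: S rot2 at col 1 lands with bottom-row=2; cleared 0 line(s) (total 2); column heights now [0 3 4 4], max=4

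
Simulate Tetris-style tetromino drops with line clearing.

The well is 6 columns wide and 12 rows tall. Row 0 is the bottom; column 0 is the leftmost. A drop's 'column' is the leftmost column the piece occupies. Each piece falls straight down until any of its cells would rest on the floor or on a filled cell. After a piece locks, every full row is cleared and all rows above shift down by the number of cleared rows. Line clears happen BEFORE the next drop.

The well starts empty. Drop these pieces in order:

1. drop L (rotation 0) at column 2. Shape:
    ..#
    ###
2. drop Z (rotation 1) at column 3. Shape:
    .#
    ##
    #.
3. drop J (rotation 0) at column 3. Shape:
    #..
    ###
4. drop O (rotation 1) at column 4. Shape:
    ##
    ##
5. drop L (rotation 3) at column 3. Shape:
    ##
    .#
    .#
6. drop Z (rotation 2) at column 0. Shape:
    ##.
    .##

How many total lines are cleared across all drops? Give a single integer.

Drop 1: L rot0 at col 2 lands with bottom-row=0; cleared 0 line(s) (total 0); column heights now [0 0 1 1 2 0], max=2
Drop 2: Z rot1 at col 3 lands with bottom-row=1; cleared 0 line(s) (total 0); column heights now [0 0 1 3 4 0], max=4
Drop 3: J rot0 at col 3 lands with bottom-row=4; cleared 0 line(s) (total 0); column heights now [0 0 1 6 5 5], max=6
Drop 4: O rot1 at col 4 lands with bottom-row=5; cleared 0 line(s) (total 0); column heights now [0 0 1 6 7 7], max=7
Drop 5: L rot3 at col 3 lands with bottom-row=7; cleared 0 line(s) (total 0); column heights now [0 0 1 10 10 7], max=10
Drop 6: Z rot2 at col 0 lands with bottom-row=1; cleared 0 line(s) (total 0); column heights now [3 3 2 10 10 7], max=10

Answer: 0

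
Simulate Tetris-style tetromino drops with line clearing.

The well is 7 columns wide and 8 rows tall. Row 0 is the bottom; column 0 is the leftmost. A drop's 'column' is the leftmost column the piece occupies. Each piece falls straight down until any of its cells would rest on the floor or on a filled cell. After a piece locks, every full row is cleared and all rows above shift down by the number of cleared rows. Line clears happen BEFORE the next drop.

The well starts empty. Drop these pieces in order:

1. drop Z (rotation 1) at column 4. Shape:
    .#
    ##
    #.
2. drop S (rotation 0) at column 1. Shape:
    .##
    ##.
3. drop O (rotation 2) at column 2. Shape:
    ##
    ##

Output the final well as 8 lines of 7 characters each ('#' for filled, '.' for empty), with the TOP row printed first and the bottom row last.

Drop 1: Z rot1 at col 4 lands with bottom-row=0; cleared 0 line(s) (total 0); column heights now [0 0 0 0 2 3 0], max=3
Drop 2: S rot0 at col 1 lands with bottom-row=0; cleared 0 line(s) (total 0); column heights now [0 1 2 2 2 3 0], max=3
Drop 3: O rot2 at col 2 lands with bottom-row=2; cleared 0 line(s) (total 0); column heights now [0 1 4 4 2 3 0], max=4

Answer: .......
.......
.......
.......
..##...
..##.#.
..####.
.##.#..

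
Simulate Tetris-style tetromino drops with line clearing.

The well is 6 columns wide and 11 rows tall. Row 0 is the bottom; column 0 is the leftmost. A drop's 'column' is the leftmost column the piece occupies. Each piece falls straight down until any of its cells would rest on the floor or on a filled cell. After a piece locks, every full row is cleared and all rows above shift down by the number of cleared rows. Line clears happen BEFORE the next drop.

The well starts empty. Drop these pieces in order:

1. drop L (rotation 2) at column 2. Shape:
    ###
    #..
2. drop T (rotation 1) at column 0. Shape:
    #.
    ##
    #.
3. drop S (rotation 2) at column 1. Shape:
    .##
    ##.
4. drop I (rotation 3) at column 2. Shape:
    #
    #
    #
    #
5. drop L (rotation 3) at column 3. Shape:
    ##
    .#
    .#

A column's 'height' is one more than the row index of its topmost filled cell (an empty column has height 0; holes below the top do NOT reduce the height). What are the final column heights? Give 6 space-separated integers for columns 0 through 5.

Drop 1: L rot2 at col 2 lands with bottom-row=0; cleared 0 line(s) (total 0); column heights now [0 0 2 2 2 0], max=2
Drop 2: T rot1 at col 0 lands with bottom-row=0; cleared 0 line(s) (total 0); column heights now [3 2 2 2 2 0], max=3
Drop 3: S rot2 at col 1 lands with bottom-row=2; cleared 0 line(s) (total 0); column heights now [3 3 4 4 2 0], max=4
Drop 4: I rot3 at col 2 lands with bottom-row=4; cleared 0 line(s) (total 0); column heights now [3 3 8 4 2 0], max=8
Drop 5: L rot3 at col 3 lands with bottom-row=2; cleared 0 line(s) (total 0); column heights now [3 3 8 5 5 0], max=8

Answer: 3 3 8 5 5 0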